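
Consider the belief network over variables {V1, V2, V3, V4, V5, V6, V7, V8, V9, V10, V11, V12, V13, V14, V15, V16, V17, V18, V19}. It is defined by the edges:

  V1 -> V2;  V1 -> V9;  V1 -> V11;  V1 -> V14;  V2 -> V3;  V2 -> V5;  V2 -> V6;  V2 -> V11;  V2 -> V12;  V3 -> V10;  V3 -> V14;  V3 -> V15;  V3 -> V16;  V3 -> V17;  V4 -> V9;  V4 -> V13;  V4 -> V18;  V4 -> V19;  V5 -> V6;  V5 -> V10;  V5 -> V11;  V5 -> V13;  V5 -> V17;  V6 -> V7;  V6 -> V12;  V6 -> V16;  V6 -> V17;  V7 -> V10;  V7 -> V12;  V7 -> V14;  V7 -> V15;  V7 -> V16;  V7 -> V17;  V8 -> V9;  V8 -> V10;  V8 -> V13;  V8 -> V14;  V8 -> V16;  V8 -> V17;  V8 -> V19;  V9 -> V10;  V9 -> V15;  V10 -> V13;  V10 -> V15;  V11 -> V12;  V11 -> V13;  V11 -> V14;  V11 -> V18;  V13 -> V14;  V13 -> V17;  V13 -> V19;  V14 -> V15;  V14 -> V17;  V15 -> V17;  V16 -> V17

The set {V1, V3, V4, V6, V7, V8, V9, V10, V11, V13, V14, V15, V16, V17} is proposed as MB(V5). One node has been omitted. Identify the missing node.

V5 has children V6, V10, V11, V13, V17.
Parents of V5: V2.
Parents of each child, excluding V5:
  V6 also has parent V2.
  V10's other parents are V3, V7, V8, V9.
  V11 also has parents V1, V2.
  parents(V13) \ {V5} = {V4, V8, V10, V11}.
  V17 also has parents V3, V6, V7, V8, V13, V14, V15, V16.
MB(V5) = {V1, V2, V3, V4, V6, V7, V8, V9, V10, V11, V13, V14, V15, V16, V17}.
Comparing with the claimed set, V2 is missing.

V2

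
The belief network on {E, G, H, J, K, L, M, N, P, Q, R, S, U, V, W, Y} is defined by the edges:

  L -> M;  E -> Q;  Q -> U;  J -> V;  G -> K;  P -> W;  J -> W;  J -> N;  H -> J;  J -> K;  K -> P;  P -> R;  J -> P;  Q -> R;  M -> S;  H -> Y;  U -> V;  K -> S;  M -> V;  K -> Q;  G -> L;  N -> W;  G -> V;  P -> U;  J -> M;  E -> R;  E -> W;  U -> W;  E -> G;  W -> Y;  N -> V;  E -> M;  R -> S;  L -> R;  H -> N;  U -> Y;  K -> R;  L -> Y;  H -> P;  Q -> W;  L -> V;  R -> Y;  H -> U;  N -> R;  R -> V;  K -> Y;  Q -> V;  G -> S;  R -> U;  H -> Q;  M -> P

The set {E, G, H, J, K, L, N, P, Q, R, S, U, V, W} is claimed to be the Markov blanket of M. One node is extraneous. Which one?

M's parents: E, J, L.
M has children P, S, V.
Parents of each child, excluding M:
  P also has parents H, J, K.
  S also has parents G, K, R.
  parents(V) \ {M} = {G, J, L, N, Q, R, U}.
MB(M) = {E, G, H, J, K, L, N, P, Q, R, S, U, V}.
W is neither a parent, child, nor co-parent of M, so it does not belong.

W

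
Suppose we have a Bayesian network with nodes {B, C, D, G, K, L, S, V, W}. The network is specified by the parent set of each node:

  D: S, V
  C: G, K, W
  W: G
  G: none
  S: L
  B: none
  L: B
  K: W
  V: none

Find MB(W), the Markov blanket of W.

W has children C, K.
Pa(W) = {G}.
Parents of each child, excluding W:
  K: no additional parents.
  parents(C) \ {W} = {G, K}.
Union: {G} ∪ {C, K} ∪ {G, K} = {C, G, K}.

{C, G, K}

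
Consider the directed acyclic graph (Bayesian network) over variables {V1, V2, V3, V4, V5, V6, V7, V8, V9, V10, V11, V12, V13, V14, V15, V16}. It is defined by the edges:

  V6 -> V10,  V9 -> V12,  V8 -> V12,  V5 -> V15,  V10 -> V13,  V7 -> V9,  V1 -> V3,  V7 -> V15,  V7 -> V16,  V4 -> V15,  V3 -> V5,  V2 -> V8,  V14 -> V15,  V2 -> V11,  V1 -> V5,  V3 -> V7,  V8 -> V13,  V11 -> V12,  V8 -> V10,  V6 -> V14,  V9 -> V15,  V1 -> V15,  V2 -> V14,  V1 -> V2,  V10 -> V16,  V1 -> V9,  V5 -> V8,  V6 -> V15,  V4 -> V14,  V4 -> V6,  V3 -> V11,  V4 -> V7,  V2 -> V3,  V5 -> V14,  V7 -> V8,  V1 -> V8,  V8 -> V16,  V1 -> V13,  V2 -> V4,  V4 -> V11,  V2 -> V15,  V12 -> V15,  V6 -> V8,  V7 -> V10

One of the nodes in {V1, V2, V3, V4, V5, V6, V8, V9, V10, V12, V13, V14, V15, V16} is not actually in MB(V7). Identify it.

V13

Children of V7: V8, V9, V10, V15, V16.
Pa(V7) = {V3, V4}.
Other parents of V7's children:
  V8: V1, V2, V5, V6
  V9: V1
  V10: V6, V8
  V15: V1, V2, V4, V5, V6, V9, V12, V14
  V16: V8, V10
MB(V7) = {V1, V2, V3, V4, V5, V6, V8, V9, V10, V12, V14, V15, V16}.
V13 is neither a parent, child, nor co-parent of V7, so it does not belong.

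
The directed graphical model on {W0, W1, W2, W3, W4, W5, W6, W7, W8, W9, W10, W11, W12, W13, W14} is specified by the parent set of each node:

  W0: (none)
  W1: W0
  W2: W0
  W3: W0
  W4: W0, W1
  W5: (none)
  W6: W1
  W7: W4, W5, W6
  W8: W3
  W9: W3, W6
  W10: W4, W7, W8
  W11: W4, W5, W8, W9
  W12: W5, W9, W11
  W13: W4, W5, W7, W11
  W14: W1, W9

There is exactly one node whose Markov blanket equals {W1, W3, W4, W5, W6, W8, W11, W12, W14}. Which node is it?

W9

The target node must have every member of {W1, W3, W4, W5, W6, W8, W11, W12, W14} as a parent, child, or co-parent, and no others.
Parents of W9: W3, W6; children: W11, W12, W14; co-parents: W1, W4, W5, W8, W11.
These exactly cover the given set, so the node is W9.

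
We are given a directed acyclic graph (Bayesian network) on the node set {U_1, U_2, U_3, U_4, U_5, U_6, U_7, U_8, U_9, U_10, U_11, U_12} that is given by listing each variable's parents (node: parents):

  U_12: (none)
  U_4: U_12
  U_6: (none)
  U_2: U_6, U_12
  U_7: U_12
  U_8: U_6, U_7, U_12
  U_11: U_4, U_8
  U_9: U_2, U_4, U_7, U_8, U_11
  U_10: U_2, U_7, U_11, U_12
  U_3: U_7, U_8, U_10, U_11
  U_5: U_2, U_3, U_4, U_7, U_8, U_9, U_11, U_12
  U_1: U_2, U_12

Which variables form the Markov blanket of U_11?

{U_2, U_3, U_4, U_5, U_7, U_8, U_9, U_10, U_12}

U_11 has parents U_4, U_8.
U_11 has children U_3, U_5, U_9, U_10.
Other parents of U_11's children:
  parents(U_9) \ {U_11} = {U_2, U_4, U_7, U_8}.
  U_10 also has parents U_2, U_7, U_12.
  U_3's other parents are U_7, U_8, U_10.
  parents(U_5) \ {U_11} = {U_2, U_3, U_4, U_7, U_8, U_9, U_12}.
So the Markov blanket of U_11 is {U_2, U_3, U_4, U_5, U_7, U_8, U_9, U_10, U_12}.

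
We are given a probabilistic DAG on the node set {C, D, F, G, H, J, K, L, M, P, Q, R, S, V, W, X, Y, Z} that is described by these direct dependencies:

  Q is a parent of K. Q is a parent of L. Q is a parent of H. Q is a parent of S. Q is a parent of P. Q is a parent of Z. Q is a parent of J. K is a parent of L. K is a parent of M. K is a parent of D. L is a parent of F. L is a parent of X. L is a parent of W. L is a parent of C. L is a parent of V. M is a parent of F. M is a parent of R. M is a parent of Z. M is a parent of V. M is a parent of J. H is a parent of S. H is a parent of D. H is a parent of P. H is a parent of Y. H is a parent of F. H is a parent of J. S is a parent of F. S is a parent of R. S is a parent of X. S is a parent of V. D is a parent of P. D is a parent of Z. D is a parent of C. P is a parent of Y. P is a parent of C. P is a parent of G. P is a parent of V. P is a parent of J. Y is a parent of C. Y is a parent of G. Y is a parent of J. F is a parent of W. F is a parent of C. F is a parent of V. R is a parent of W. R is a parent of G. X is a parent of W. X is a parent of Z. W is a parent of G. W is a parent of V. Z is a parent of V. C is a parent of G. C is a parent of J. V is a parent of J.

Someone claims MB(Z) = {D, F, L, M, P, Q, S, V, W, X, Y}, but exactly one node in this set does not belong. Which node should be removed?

Y

The Markov blanket of a node is its parents, its children, and the other parents of its children.
Pa(Z) = {D, M, Q, X}.
Children of Z: V.
For each child, the remaining parents (spouses of Z):
  V also has parents F, L, M, P, S, W.
MB(Z) = {D, F, L, M, P, Q, S, V, W, X}.
Y is neither a parent, child, nor co-parent of Z, so it does not belong.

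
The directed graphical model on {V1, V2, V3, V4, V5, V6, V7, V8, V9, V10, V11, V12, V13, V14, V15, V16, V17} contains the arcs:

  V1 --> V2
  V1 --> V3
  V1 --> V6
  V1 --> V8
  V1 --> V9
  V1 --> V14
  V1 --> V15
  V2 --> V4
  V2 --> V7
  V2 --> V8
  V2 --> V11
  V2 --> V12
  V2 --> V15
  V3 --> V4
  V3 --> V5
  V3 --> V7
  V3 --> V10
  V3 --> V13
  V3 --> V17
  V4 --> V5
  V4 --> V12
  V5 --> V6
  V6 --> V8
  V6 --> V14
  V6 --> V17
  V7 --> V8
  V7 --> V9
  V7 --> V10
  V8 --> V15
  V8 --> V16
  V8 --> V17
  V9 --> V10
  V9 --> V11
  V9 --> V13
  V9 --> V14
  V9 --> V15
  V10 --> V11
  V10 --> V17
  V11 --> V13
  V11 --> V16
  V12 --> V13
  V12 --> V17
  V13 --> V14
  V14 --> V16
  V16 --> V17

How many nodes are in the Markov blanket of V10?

The Markov blanket of a node is its parents, its children, and the other parents of its children.
V10's children: V11, V17.
V10 has parents V3, V7, V9.
Co-parents of V10 (other parents of its children):
  V11: V2, V9
  V17: V3, V6, V8, V12, V16
MB(V10) = {V2, V3, V6, V7, V8, V9, V11, V12, V16, V17}, which has 10 nodes.

10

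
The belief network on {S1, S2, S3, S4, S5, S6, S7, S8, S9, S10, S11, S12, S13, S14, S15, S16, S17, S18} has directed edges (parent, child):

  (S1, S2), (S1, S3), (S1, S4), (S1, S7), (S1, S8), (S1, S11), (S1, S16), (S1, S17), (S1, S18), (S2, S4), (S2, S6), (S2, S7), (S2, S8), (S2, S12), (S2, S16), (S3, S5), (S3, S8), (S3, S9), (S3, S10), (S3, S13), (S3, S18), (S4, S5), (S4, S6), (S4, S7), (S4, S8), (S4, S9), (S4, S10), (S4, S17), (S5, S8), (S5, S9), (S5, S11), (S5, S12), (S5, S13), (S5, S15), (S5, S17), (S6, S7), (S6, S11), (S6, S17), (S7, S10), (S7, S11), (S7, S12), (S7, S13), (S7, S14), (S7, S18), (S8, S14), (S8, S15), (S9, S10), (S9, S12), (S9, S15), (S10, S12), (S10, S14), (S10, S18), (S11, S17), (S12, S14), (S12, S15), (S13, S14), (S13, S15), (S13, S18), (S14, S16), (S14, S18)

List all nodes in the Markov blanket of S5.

{S1, S2, S3, S4, S6, S7, S8, S9, S10, S11, S12, S13, S15, S17}

Ch(S5) = {S8, S9, S11, S12, S13, S15, S17}.
Pa(S5) = {S3, S4}.
Other parents of S5's children:
  S8 also has parents S1, S2, S3, S4.
  parents(S9) \ {S5} = {S3, S4}.
  S11 also has parents S1, S6, S7.
  S12 also has parents S2, S7, S9, S10.
  S13 also has parents S3, S7.
  S15's other parents are S8, S9, S12, S13.
  parents(S17) \ {S5} = {S1, S4, S6, S11}.
Union: {S3, S4} ∪ {S8, S9, S11, S12, S13, S15, S17} ∪ {S1, S2, S3, S4, S6, S7, S8, S9, S10, S11, S12, S13} = {S1, S2, S3, S4, S6, S7, S8, S9, S10, S11, S12, S13, S15, S17}.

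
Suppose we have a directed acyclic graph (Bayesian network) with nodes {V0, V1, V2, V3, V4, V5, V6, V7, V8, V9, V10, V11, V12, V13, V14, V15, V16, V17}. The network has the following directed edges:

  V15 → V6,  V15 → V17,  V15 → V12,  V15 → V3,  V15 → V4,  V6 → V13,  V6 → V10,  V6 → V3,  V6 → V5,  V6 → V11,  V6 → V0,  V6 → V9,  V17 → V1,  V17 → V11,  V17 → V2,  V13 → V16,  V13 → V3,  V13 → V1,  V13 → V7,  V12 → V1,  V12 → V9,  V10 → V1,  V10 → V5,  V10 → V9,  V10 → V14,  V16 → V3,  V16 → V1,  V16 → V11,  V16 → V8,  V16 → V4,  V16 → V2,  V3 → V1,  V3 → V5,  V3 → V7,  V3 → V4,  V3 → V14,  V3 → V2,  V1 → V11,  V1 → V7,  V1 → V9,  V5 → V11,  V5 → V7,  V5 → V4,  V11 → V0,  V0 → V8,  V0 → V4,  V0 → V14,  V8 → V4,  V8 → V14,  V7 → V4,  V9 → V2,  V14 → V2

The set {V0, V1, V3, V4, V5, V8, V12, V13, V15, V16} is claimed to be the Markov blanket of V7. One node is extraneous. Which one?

V12

Recall MB(v) = parents ∪ children ∪ spouses, where spouses are the other parents of v's children.
Parents of V7: V1, V3, V5, V13.
Children of V7: V4.
For each child, the remaining parents (spouses of V7):
  V4 also has parents V0, V3, V5, V8, V15, V16.
MB(V7) = {V0, V1, V3, V4, V5, V8, V13, V15, V16}.
V12 is neither a parent, child, nor co-parent of V7, so it does not belong.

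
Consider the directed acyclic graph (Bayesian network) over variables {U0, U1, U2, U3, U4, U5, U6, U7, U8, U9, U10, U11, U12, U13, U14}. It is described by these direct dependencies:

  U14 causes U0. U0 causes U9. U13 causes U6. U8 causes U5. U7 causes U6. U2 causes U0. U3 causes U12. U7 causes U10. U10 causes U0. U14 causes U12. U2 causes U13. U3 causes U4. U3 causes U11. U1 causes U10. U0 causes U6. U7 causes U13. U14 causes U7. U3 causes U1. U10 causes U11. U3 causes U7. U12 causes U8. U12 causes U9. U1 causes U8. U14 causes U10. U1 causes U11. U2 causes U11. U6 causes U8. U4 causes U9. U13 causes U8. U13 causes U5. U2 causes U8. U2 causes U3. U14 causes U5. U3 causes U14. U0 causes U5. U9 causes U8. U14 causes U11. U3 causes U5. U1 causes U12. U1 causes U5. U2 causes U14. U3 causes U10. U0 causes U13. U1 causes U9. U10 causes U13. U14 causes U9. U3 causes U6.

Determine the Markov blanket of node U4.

{U0, U1, U3, U9, U12, U14}

By definition, MB(U4) is built from U4's parents, U4's children, and the co-parents of U4.
Pa(U4) = {U3}.
U4 has child U9.
Parents of each child, excluding U4:
  U9 also has parents U0, U1, U12, U14.
MB(U4) = {U0, U1, U3, U9, U12, U14}.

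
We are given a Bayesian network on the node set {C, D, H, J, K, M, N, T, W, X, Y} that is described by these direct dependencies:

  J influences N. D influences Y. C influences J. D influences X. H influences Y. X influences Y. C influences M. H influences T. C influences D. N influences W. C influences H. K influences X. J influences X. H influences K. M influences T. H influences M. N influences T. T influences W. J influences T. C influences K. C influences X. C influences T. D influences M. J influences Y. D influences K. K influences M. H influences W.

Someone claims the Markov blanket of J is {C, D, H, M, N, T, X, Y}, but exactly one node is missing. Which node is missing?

The Markov blanket of a node is its parents, its children, and the other parents of its children.
J's parents: C.
J has children N, T, X, Y.
Co-parents of J (other parents of its children):
  N has no other parent.
  T also has parents C, H, M, N.
  X's other parents are C, D, K.
  parents(Y) \ {J} = {D, H, X}.
MB(J) = {C, D, H, K, M, N, T, X, Y}.
Comparing with the claimed set, K is missing.

K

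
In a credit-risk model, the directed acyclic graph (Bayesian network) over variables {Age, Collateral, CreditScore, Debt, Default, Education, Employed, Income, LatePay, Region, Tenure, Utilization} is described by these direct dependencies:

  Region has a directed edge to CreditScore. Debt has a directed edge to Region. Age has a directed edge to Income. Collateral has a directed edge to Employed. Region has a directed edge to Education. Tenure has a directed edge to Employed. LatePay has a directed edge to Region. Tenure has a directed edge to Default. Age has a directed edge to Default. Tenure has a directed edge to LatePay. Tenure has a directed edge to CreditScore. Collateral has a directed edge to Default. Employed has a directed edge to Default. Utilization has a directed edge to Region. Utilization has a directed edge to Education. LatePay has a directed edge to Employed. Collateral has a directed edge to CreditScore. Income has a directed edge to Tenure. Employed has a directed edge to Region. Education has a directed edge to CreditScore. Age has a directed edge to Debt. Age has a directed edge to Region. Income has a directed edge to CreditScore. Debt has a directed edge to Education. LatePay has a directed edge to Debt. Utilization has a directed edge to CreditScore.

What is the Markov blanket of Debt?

Debt's parents: Age, LatePay.
Ch(Debt) = {Education, Region}.
Parents of each child, excluding Debt:
  Region: Age, Employed, LatePay, Utilization
  Education: Region, Utilization
So the Markov blanket of Debt is {Age, Education, Employed, LatePay, Region, Utilization}.

{Age, Education, Employed, LatePay, Region, Utilization}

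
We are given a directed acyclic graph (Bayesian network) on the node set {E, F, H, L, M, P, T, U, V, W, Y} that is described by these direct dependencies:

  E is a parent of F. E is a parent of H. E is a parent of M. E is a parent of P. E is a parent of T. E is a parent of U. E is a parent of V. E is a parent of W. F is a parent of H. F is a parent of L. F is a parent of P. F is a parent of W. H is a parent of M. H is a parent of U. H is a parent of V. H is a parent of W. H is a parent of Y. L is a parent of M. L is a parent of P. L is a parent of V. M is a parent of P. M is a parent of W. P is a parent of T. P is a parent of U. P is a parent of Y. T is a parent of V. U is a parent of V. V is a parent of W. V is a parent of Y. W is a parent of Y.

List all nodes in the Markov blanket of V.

{E, F, H, L, M, P, T, U, W, Y}

Ch(V) = {W, Y}.
V has parents E, H, L, T, U.
Other parents of V's children:
  W's other parents are E, F, H, M.
  Y's other parents are H, P, W.
MB(V) = {E, F, H, L, M, P, T, U, W, Y}.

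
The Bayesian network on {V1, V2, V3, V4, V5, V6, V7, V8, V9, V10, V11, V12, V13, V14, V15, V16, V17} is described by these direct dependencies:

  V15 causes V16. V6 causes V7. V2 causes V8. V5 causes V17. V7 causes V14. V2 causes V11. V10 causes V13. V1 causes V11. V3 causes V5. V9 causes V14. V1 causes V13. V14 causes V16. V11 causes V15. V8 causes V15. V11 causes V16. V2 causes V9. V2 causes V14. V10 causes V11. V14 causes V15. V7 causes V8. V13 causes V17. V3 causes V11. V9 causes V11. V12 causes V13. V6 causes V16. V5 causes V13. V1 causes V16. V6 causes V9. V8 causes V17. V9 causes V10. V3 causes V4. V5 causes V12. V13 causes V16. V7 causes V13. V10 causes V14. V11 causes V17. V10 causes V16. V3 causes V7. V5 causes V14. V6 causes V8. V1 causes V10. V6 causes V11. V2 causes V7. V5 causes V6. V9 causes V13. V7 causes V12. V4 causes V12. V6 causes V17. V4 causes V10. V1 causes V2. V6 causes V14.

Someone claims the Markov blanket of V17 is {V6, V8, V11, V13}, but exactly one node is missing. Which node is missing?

A node's Markov blanket = Pa ∪ Ch ∪ (parents of Ch other than the node itself).
Parents of V17: V5, V6, V8, V11, V13.
V17's children: none.
With no children, V17 has no spouses; the co-parent set is empty.
MB(V17) = {V5, V6, V8, V11, V13}.
Comparing with the claimed set, V5 is missing.

V5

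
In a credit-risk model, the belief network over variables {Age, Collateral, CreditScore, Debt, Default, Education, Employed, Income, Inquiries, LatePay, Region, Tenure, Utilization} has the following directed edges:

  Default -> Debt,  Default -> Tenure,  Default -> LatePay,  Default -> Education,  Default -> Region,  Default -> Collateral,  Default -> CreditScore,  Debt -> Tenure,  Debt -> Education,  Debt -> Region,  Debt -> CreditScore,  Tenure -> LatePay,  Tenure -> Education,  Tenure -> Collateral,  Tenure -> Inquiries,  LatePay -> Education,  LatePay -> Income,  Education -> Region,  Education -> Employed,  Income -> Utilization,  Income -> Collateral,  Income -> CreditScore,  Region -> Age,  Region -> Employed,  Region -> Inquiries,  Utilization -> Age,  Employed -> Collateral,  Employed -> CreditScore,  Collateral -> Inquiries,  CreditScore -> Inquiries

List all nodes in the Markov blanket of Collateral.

Collateral has child Inquiries.
Parents of Collateral: Default, Employed, Income, Tenure.
Other parents of Collateral's children:
  Inquiries: CreditScore, Region, Tenure
So the Markov blanket of Collateral is {CreditScore, Default, Employed, Income, Inquiries, Region, Tenure}.

{CreditScore, Default, Employed, Income, Inquiries, Region, Tenure}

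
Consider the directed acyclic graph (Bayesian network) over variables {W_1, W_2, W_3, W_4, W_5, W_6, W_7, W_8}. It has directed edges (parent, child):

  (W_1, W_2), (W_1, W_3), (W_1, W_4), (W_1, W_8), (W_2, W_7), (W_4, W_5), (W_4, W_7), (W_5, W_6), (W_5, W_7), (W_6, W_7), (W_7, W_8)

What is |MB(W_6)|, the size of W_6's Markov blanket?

Recall MB(v) = parents ∪ children ∪ spouses, where spouses are the other parents of v's children.
W_6 has parent W_5.
Children of W_6: W_7.
For each child, the remaining parents (spouses of W_6):
  W_7: W_2, W_4, W_5
MB(W_6) = {W_2, W_4, W_5, W_7}, which has 4 nodes.

4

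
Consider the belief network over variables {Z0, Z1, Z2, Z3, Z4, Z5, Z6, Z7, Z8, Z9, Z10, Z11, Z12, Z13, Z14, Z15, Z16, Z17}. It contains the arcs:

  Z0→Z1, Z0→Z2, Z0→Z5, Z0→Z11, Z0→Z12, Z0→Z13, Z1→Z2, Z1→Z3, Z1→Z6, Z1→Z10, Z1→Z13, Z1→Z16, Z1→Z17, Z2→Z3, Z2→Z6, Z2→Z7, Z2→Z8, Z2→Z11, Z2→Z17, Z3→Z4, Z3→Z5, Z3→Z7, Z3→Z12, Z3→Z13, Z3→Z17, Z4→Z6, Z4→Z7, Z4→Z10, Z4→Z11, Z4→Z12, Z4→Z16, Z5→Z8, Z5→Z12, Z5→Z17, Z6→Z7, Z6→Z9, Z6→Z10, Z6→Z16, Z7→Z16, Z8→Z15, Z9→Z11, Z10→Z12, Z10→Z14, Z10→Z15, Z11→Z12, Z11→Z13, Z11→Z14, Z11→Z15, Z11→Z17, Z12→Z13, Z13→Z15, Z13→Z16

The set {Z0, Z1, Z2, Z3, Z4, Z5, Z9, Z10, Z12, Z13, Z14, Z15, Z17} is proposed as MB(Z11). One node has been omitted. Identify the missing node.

A node's Markov blanket = Pa ∪ Ch ∪ (parents of Ch other than the node itself).
Z11 has children Z12, Z13, Z14, Z15, Z17.
Parents of Z11: Z0, Z2, Z4, Z9.
Parents of each child, excluding Z11:
  Z12: Z0, Z3, Z4, Z5, Z10
  Z13: Z0, Z1, Z3, Z12
  Z14: Z10
  Z15: Z8, Z10, Z13
  Z17: Z1, Z2, Z3, Z5
MB(Z11) = {Z0, Z1, Z2, Z3, Z4, Z5, Z8, Z9, Z10, Z12, Z13, Z14, Z15, Z17}.
Comparing with the claimed set, Z8 is missing.

Z8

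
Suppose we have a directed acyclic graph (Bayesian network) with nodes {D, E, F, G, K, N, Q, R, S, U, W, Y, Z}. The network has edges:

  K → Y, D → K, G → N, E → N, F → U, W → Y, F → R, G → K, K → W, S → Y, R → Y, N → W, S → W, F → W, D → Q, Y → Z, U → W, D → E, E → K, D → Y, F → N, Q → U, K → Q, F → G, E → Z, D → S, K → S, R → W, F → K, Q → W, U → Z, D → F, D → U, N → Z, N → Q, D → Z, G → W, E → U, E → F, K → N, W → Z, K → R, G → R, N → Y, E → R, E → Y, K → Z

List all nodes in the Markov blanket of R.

The Markov blanket of a node is its parents, its children, and the other parents of its children.
R's parents: E, F, G, K.
Children of R: W, Y.
Parents of each child, excluding R:
  W's other parents are F, G, K, N, Q, S, U.
  Y's other parents are D, E, K, N, S, W.
So the Markov blanket of R is {D, E, F, G, K, N, Q, S, U, W, Y}.

{D, E, F, G, K, N, Q, S, U, W, Y}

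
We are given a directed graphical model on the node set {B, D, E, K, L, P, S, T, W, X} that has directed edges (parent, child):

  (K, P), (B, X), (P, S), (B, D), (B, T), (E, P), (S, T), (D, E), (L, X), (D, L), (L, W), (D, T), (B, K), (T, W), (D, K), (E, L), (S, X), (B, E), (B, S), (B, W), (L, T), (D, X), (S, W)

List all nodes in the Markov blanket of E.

{B, D, K, L, P}

The Markov blanket of a node is its parents, its children, and the other parents of its children.
E has parents B, D.
Ch(E) = {L, P}.
Other parents of E's children:
  L: D
  P: K
MB(E) = {B, D, K, L, P}.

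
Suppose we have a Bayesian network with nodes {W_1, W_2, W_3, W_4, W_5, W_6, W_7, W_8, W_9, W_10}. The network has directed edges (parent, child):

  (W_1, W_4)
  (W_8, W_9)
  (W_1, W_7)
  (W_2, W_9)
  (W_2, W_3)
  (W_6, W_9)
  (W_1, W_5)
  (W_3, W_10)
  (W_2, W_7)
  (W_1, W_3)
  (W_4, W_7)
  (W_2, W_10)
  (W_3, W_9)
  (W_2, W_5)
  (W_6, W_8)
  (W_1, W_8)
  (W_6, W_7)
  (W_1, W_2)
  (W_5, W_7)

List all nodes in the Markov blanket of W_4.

{W_1, W_2, W_5, W_6, W_7}

A node's Markov blanket = Pa ∪ Ch ∪ (parents of Ch other than the node itself).
W_4's parents: W_1.
W_4's children: W_7.
Co-parents of W_4 (other parents of its children):
  W_7's other parents are W_1, W_2, W_5, W_6.
MB(W_4) = {W_1, W_2, W_5, W_6, W_7}.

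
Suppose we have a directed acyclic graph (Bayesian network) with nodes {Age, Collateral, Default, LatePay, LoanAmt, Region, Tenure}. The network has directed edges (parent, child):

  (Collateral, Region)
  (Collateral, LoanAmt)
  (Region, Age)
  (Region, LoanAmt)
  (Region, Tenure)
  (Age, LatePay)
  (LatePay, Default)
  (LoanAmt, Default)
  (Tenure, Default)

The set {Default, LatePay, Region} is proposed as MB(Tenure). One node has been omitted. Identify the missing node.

LoanAmt

The Markov blanket of a node is its parents, its children, and the other parents of its children.
Ch(Tenure) = {Default}.
Tenure has parent Region.
Parents of each child, excluding Tenure:
  Default's other parents are LatePay, LoanAmt.
MB(Tenure) = {Default, LatePay, LoanAmt, Region}.
Comparing with the claimed set, LoanAmt is missing.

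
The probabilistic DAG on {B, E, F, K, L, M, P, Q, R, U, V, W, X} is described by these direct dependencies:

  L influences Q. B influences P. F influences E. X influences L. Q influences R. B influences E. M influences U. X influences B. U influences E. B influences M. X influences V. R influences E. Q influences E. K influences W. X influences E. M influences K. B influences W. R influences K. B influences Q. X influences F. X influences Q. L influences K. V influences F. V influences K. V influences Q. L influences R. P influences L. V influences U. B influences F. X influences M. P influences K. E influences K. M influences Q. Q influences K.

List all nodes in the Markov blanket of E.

Parents of E: B, F, Q, R, U, X.
Children of E: K.
Parents of each child, excluding E:
  K: L, M, P, Q, R, V
So the Markov blanket of E is {B, F, K, L, M, P, Q, R, U, V, X}.

{B, F, K, L, M, P, Q, R, U, V, X}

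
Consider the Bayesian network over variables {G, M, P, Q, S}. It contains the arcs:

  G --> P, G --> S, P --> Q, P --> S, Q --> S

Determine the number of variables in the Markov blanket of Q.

Recall MB(v) = parents ∪ children ∪ spouses, where spouses are the other parents of v's children.
Parents of Q: P.
Q's children: S.
Co-parents of Q (other parents of its children):
  S: G, P
MB(Q) = {G, P, S}, which has 3 nodes.

3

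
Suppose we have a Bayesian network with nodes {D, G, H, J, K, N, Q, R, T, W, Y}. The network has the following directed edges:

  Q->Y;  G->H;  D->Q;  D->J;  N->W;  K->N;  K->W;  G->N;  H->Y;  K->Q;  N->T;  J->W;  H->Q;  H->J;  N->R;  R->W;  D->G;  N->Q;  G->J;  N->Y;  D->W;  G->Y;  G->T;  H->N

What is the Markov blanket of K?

K has no parents.
K has children N, Q, W.
Co-parents of K (other parents of its children):
  parents(N) \ {K} = {G, H}.
  Q's other parents are D, H, N.
  W also has parents D, J, N, R.
MB(K) = {D, G, H, J, N, Q, R, W}.

{D, G, H, J, N, Q, R, W}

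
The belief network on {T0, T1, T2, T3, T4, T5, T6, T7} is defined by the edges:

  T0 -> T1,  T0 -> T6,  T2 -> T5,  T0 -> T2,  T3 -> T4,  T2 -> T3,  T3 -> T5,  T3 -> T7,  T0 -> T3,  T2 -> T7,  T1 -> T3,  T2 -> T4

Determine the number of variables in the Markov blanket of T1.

The Markov blanket of a node is its parents, its children, and the other parents of its children.
Pa(T1) = {T0}.
T1 has child T3.
For each child, the remaining parents (spouses of T1):
  T3's other parents are T0, T2.
MB(T1) = {T0, T2, T3}, which has 3 nodes.

3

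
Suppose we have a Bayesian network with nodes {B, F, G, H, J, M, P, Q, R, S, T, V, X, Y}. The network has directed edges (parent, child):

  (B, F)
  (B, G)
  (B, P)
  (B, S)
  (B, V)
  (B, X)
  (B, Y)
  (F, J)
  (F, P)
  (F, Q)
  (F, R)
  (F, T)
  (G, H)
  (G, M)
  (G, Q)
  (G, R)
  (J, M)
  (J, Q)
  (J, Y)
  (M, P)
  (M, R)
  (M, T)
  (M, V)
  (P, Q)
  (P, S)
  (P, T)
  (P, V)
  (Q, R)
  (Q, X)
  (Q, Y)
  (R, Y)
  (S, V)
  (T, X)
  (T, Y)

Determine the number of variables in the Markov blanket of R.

8

A node's Markov blanket = Pa ∪ Ch ∪ (parents of Ch other than the node itself).
R's parents: F, G, M, Q.
Ch(R) = {Y}.
Co-parents of R (other parents of its children):
  Y's other parents are B, J, Q, T.
MB(R) = {B, F, G, J, M, Q, T, Y}, which has 8 nodes.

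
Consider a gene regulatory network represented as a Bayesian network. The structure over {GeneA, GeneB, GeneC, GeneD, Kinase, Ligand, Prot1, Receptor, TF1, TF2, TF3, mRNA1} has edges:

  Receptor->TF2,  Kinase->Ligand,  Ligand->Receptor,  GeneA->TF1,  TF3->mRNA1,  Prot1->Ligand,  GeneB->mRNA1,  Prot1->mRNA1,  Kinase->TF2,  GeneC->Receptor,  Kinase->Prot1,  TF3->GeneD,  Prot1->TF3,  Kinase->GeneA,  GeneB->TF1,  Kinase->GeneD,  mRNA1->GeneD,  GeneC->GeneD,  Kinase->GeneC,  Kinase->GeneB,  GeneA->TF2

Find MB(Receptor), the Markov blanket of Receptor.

The Markov blanket of a node is its parents, its children, and the other parents of its children.
Parents of Receptor: GeneC, Ligand.
Ch(Receptor) = {TF2}.
Other parents of Receptor's children:
  parents(TF2) \ {Receptor} = {GeneA, Kinase}.
So the Markov blanket of Receptor is {GeneA, GeneC, Kinase, Ligand, TF2}.

{GeneA, GeneC, Kinase, Ligand, TF2}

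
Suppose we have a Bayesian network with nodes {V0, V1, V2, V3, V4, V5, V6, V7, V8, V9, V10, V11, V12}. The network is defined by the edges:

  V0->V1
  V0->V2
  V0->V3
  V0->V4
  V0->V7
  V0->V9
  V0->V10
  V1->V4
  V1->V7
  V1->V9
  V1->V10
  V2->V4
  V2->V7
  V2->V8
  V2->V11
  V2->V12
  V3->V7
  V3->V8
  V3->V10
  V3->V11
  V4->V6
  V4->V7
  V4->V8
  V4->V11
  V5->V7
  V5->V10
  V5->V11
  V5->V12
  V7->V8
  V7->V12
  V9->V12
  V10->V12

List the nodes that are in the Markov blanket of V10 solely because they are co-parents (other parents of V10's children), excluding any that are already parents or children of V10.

Children of V10: V12.
  V12 also has parents V2, V5, V7, V9.
Excluding nodes already adjacent to V10 (V0, V1, V3, V5, V12), the co-parent-only contribution is {V2, V7, V9}.

{V2, V7, V9}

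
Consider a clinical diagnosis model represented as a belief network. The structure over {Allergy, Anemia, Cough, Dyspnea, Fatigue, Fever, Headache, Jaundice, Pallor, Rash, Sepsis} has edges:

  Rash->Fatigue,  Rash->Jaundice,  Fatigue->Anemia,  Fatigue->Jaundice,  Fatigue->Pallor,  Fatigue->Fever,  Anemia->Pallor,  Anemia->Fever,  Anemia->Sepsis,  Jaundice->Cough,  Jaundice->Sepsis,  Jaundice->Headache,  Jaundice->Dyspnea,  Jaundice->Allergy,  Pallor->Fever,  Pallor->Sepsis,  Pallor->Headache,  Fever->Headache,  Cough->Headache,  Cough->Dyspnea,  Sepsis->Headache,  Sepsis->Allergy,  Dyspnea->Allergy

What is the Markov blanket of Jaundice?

{Allergy, Anemia, Cough, Dyspnea, Fatigue, Fever, Headache, Pallor, Rash, Sepsis}

Jaundice's parents: Fatigue, Rash.
Jaundice has children Allergy, Cough, Dyspnea, Headache, Sepsis.
Parents of each child, excluding Jaundice:
  Cough: no additional parents.
  Sepsis also has parents Anemia, Pallor.
  Headache also has parents Cough, Fever, Pallor, Sepsis.
  parents(Dyspnea) \ {Jaundice} = {Cough}.
  parents(Allergy) \ {Jaundice} = {Dyspnea, Sepsis}.
MB(Jaundice) = {Allergy, Anemia, Cough, Dyspnea, Fatigue, Fever, Headache, Pallor, Rash, Sepsis}.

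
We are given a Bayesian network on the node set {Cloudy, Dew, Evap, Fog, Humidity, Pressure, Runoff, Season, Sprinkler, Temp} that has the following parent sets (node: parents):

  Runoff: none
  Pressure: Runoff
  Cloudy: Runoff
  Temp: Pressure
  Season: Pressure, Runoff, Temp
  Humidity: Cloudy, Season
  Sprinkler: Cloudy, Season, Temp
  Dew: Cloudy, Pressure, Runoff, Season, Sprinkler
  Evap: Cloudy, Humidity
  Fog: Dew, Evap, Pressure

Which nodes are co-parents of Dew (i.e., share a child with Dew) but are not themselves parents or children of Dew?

{Evap}

Children of Dew: Fog.
  parents(Fog) \ {Dew} = {Evap, Pressure}.
Excluding nodes already adjacent to Dew (Cloudy, Fog, Pressure, Runoff, Season, Sprinkler), the co-parent-only contribution is {Evap}.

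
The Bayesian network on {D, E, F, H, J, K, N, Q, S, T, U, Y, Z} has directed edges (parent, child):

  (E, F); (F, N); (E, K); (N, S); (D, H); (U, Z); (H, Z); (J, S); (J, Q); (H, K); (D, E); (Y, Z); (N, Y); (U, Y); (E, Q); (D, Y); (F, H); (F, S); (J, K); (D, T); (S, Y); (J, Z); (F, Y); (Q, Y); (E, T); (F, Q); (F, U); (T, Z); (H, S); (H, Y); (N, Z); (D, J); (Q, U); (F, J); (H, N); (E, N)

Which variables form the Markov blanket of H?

{D, E, F, J, K, N, Q, S, T, U, Y, Z}

Pa(H) = {D, F}.
Children of H: K, N, S, Y, Z.
Parents of each child, excluding H:
  K: E, J
  N: E, F
  S: F, J, N
  Y: D, F, N, Q, S, U
  Z: J, N, T, U, Y
Union: {D, F} ∪ {K, N, S, Y, Z} ∪ {D, E, F, J, N, Q, S, T, U, Y} = {D, E, F, J, K, N, Q, S, T, U, Y, Z}.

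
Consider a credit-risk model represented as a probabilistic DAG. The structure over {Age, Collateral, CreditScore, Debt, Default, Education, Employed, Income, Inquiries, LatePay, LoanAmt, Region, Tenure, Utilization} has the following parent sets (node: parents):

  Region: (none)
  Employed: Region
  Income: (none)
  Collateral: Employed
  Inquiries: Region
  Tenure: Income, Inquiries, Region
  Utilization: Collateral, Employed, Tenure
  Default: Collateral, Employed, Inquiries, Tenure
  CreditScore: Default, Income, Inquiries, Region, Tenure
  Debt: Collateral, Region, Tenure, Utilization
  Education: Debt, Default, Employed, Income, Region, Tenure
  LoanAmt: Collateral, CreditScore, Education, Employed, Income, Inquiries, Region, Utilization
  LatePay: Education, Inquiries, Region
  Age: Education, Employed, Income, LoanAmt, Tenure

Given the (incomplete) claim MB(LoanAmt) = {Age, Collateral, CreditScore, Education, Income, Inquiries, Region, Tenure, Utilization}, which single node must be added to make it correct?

By definition, MB(LoanAmt) is built from LoanAmt's parents, LoanAmt's children, and the co-parents of LoanAmt.
LoanAmt's parents: Collateral, CreditScore, Education, Employed, Income, Inquiries, Region, Utilization.
LoanAmt has child Age.
Other parents of LoanAmt's children:
  parents(Age) \ {LoanAmt} = {Education, Employed, Income, Tenure}.
MB(LoanAmt) = {Age, Collateral, CreditScore, Education, Employed, Income, Inquiries, Region, Tenure, Utilization}.
Comparing with the claimed set, Employed is missing.

Employed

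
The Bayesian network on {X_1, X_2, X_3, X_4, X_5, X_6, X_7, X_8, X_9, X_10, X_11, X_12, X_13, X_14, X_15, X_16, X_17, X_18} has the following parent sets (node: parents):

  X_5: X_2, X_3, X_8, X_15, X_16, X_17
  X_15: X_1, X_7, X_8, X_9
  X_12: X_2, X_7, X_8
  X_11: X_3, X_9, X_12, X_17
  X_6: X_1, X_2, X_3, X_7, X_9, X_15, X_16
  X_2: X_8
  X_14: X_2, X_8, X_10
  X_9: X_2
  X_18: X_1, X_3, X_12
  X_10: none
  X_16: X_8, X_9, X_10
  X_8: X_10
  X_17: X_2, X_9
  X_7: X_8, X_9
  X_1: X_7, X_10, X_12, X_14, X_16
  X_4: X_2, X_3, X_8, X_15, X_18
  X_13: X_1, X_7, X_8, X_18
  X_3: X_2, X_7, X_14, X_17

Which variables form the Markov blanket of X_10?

{X_1, X_2, X_7, X_8, X_9, X_12, X_14, X_16}

Ch(X_10) = {X_1, X_8, X_14, X_16}.
Parents of X_10: none.
Co-parents of X_10 (other parents of its children):
  X_8: no additional parents.
  X_14's other parents are X_2, X_8.
  X_16's other parents are X_8, X_9.
  X_1 also has parents X_7, X_12, X_14, X_16.
Taking the union gives {X_1, X_2, X_7, X_8, X_9, X_12, X_14, X_16}.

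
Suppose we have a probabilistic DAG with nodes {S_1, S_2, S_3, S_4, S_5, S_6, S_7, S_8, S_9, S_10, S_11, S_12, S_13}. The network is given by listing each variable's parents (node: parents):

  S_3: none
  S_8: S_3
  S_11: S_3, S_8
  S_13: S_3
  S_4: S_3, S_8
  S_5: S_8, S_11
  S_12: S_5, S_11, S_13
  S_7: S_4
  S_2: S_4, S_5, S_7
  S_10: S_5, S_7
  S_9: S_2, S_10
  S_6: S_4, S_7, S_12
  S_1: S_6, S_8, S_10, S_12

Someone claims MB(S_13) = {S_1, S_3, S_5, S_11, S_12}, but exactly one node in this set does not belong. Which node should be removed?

S_1

S_13 has parent S_3.
S_13's children: S_12.
Co-parents of S_13 (other parents of its children):
  S_12 also has parents S_5, S_11.
MB(S_13) = {S_3, S_5, S_11, S_12}.
S_1 is neither a parent, child, nor co-parent of S_13, so it does not belong.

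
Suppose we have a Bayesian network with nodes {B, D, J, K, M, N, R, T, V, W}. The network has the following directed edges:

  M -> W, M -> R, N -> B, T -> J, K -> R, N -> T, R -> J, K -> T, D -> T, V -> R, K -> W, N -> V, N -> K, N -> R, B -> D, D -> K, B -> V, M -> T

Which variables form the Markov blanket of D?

{B, K, M, N, T}

Recall MB(v) = parents ∪ children ∪ spouses, where spouses are the other parents of v's children.
Pa(D) = {B}.
D's children: K, T.
Other parents of D's children:
  K also has parent N.
  T also has parents K, M, N.
Union: {B} ∪ {K, T} ∪ {K, M, N} = {B, K, M, N, T}.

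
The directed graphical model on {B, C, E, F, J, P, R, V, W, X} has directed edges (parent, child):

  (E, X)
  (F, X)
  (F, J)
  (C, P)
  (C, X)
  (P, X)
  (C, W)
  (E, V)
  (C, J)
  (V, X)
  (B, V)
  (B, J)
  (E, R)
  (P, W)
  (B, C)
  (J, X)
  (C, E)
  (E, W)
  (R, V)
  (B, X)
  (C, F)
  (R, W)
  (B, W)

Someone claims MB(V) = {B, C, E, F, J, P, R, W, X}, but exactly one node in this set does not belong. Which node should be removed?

W

By definition, MB(V) is built from V's parents, V's children, and the co-parents of V.
V's parents: B, E, R.
V has child X.
Other parents of V's children:
  X: B, C, E, F, J, P
MB(V) = {B, C, E, F, J, P, R, X}.
W is neither a parent, child, nor co-parent of V, so it does not belong.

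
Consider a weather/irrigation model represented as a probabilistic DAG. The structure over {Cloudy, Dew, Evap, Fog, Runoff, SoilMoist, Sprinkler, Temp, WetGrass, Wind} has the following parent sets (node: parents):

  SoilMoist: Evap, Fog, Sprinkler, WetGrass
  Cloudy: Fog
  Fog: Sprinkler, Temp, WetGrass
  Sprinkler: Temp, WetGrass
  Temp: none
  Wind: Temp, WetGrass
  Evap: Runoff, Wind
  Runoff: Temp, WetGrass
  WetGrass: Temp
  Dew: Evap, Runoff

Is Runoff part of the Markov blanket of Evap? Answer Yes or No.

Yes

Runoff is a parent of Evap.
So Runoff ∈ MB(Evap).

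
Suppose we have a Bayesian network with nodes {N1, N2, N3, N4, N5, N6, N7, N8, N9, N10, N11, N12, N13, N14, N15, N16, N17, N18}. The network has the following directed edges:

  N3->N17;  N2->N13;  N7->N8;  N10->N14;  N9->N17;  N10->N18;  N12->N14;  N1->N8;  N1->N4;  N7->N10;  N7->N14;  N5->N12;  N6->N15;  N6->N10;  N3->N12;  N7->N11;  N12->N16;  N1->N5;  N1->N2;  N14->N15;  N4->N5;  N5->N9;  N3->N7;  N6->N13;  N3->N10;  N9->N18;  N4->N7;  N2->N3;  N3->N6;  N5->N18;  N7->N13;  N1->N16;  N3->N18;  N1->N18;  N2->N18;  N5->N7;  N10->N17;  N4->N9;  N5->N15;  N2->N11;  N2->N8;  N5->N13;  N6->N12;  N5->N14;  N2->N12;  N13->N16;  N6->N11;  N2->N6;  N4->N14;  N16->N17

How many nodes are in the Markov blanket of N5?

13

N5's parents: N1, N4.
Ch(N5) = {N7, N9, N12, N13, N14, N15, N18}.
Other parents of N5's children:
  N7: N3, N4
  N9: N4
  N12: N2, N3, N6
  N13: N2, N6, N7
  N14: N4, N7, N10, N12
  N15: N6, N14
  N18: N1, N2, N3, N9, N10
MB(N5) = {N1, N2, N3, N4, N6, N7, N9, N10, N12, N13, N14, N15, N18}, which has 13 nodes.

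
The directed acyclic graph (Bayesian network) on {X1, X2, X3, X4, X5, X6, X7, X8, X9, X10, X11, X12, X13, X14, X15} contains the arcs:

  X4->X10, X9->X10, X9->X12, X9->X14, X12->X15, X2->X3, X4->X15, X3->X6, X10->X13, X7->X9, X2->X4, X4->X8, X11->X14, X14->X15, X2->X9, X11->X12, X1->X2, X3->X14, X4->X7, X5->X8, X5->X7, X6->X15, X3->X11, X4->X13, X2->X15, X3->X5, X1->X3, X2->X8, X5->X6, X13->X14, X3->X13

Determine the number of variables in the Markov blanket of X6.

Parents of X6: X3, X5.
Children of X6: X15.
For each child, the remaining parents (spouses of X6):
  parents(X15) \ {X6} = {X2, X4, X12, X14}.
MB(X6) = {X2, X3, X4, X5, X12, X14, X15}, which has 7 nodes.

7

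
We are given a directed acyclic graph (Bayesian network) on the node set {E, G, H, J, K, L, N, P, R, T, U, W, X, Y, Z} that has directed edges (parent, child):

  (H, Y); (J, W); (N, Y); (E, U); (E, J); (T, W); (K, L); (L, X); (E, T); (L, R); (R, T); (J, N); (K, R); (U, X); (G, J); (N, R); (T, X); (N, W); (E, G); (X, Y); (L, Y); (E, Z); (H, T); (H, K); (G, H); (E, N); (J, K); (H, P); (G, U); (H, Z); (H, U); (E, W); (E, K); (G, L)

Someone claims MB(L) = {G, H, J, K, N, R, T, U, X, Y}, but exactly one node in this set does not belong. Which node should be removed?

J

Ch(L) = {R, X, Y}.
L has parents G, K.
For each child, the remaining parents (spouses of L):
  R's other parents are K, N.
  parents(X) \ {L} = {T, U}.
  Y's other parents are H, N, X.
MB(L) = {G, H, K, N, R, T, U, X, Y}.
J is neither a parent, child, nor co-parent of L, so it does not belong.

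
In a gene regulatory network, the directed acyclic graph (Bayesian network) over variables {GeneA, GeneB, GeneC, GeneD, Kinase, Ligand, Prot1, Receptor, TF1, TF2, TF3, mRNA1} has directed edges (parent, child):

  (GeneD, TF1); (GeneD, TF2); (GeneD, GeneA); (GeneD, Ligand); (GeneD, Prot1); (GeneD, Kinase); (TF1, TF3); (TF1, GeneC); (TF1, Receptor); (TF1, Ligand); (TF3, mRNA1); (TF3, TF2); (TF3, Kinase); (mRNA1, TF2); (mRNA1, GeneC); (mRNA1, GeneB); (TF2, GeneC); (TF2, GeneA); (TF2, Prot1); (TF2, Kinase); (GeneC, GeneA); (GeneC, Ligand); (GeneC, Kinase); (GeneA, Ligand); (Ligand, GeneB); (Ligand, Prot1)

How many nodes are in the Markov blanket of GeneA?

5

Pa(GeneA) = {GeneC, GeneD, TF2}.
Children of GeneA: Ligand.
Other parents of GeneA's children:
  Ligand's other parents are GeneC, GeneD, TF1.
MB(GeneA) = {GeneC, GeneD, Ligand, TF1, TF2}, which has 5 nodes.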